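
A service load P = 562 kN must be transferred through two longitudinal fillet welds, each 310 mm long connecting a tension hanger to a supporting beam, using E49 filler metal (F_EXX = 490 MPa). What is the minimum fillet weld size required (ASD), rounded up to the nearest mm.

w = 9 mm

Total weld length L = 620 mm.
Required throat t_e = P × Ω / (0.6 F_EXX × L) = 562 × 2.0 / (0.6 × 490 × 620 × 10⁻³) = 6.166 mm.
Required leg w = t_e / 0.707 = 8.722 mm → use 9 mm.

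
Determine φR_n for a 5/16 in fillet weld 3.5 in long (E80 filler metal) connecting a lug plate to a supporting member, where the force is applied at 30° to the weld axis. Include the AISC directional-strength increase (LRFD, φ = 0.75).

E80XX → F_EXX = 80 ksi.
t_e = 0.707 × 0.3125 = 0.2209 in; A_we = 0.2209 × 3.5 = 0.7733 in².
Directional factor: 1.0 + 0.5 sin^1.5(30°) = 1.177.
F_nw = 0.6 × 80 × 1.177 = 56.49 ksi.
φR_n = 0.75 × 56.49 × 0.7733 = 32.76 kips.

φR_n ≈ 32.8 kips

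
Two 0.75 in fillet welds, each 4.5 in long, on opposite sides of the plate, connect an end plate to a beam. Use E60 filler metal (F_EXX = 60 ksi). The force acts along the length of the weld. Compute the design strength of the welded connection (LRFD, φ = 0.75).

φR_n ≈ 129 kip

Effective throat t_e = 0.707 × 0.75 = 0.5302 in.
Total length L = 9 in; A_we = 0.5302 × 9 = 4.772 in².
F_nw = 0.6 F_EXX = 0.6 × 60 = 36 ksi.
φR_n = 0.75 × 36 × 4.772 = 128.9 kip.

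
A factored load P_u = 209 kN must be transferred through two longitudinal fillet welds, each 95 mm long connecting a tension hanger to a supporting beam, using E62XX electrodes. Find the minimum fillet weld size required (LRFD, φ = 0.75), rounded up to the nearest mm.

w = 6 mm

E62XX → F_EXX = 620 MPa.
Total weld length L = 190 mm.
Required throat t_e = P_u / (φ × 0.6 F_EXX × L) = 209 / (0.75 × 0.6 × 620 × 190 × 10⁻³) = 3.943 mm.
Required leg w = t_e / 0.707 = 5.577 mm → use 6 mm.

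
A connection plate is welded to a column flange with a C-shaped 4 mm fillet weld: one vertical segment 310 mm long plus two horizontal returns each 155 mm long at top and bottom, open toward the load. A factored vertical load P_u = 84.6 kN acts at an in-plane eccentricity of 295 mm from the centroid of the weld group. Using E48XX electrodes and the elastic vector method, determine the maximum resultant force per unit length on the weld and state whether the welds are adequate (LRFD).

f_max ≈ 515 N/mm; adequate

E48XX → F_EXX = 480 MPa.
Total weld length L_w = 620 mm. Treat welds as unit-width lines.
Centroid: x̄ = 2×155×77.5 / 620 = 38.75 mm from the vertical weld.
Polar moment about centroid: J = I_x + I_y = [310³/12 + 2×155×155²] + [310×38.75² + 2(155³/12 + 155×38.75²)] = 11480000 mm³.
Direct shear f_v = P/L_w = 84.6×10³ / 620 = 136.5 N/mm (vertical).
Torsion M = P·e = 84.6×10³ × 295 = 24957000 N·mm.
Critical point at (x, y) = (116.2, 155) from centroid. f_tx = M·y/J = 336.9 N/mm; f_ty = M·x/J = 252.7 N/mm.
Resultant f_max = √[f_tx² + (f_v + f_ty)²] = √[336.9² + (136.5 + 252.7)²] = 514.7 N/mm.
Capacity per unit length: φr_n = 0.75 × 0.6 × 480 × (0.707 × 4) = 610.8 N/mm.
514.7 ≤ 610.8 → adequate.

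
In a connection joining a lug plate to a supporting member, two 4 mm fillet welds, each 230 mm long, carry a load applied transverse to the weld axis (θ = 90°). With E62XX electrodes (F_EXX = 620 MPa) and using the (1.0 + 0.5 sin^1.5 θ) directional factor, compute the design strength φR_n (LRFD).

t_e = 0.707 × 4 = 2.828 mm; A_we = 2.828 × 460 = 1301 mm².
Directional factor: 1.0 + 0.5 sin^1.5(90°) = 1.5.
F_nw = 0.6 × 620 × 1.5 = 558 MPa.
φR_n = 0.75 × 558 × 1301 × 10⁻³ = 544.4 kN.

φR_n ≈ 544 kN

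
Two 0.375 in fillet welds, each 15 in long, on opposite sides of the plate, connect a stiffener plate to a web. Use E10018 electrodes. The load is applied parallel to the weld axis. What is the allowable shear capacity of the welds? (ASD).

E100XX → F_EXX = 100 ksi.
Effective throat t_e = 0.707 × 0.375 = 0.2651 in.
Total length L = 30 in; A_we = 0.2651 × 30 = 7.954 in².
F_nw = 0.6 F_EXX = 0.6 × 100 = 60 ksi.
R_n = 60 × 7.954 = 477.2 kips; R_n/Ω = 477.2/2.0 = 238.6 kips.

R_n/Ω ≈ 239 kips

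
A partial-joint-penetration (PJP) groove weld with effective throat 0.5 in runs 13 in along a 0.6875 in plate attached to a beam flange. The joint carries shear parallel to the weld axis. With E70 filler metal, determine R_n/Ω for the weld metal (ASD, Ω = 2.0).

R_n/Ω ≈ 136 kip

E70XX → F_EXX = 70 ksi.
Effective throat (given) t_e = 0.5 in.
A_we = 0.5 × 13 = 6.5 in².
F_nw = 0.6 F_EXX = 42 ksi.
R_n/Ω = (42 × 6.5) / 2.0 = 136.5 kip.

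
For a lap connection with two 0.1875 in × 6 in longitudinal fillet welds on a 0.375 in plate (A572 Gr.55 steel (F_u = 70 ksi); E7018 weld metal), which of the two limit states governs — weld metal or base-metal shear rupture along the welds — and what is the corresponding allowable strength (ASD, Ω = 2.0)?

R_n/Ω ≈ 33.4 kips (weld metal governs)

E70XX → F_EXX = 70 ksi.
t_e = 0.707 × 0.1875 = 0.1326 in; L = 12 in.
Weld metal: R_n/Ω = (1/2.0) × 0.6 × 70 × 0.1326 × 12 = 33.41 kips.
Base metal (shear rupture): R_n/Ω = (1/2.0) × 0.6 × 70 × 0.375 × 12 = 94.5 kips.
Governing: weld metal.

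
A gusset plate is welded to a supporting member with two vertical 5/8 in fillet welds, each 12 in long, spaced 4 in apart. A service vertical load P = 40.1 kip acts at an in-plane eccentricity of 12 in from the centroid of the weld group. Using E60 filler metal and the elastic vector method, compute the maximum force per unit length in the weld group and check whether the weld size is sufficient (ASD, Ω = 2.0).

E60XX → F_EXX = 60 ksi.
Total weld length L_w = 24 in. Treat welds as unit-width lines.
Polar moment about centroid: J = 2[d³/12 + d(b/2)²] = 2[12³/12 + 12×2²] = 384 in³.
Direct shear f_v = P/L_w = 40.1 / 24 = 1.671 kip/in (vertical).
Torsion M = P·e = 40.1 × 12 = 481.2 kip·in.
Critical point at (x, y) = (2, 6) from centroid. f_tx = M·y/J = 7.519 kip/in; f_ty = M·x/J = 2.506 kip/in.
Resultant f_max = √[f_tx² + (f_v + f_ty)²] = √[7.519² + (1.671 + 2.506)²] = 8.601 kip/in.
Capacity per unit length: r_n/Ω = (1/2.0) × 0.6 × 60 × (0.707 × 0.625) = 7.954 kip/in.
8.601 > 7.954 → NOT adequate.

f_max ≈ 8.6 kip/in; NOT adequate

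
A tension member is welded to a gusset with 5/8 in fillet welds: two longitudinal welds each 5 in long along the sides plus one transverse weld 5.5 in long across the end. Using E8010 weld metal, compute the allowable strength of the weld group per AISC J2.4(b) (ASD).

R_n/Ω ≈ 178 kip

E80XX → F_EXX = 80 ksi.
t_e = 0.707 × 0.625 = 0.4419 in.
R_nwl = 0.6 × 80 × 0.4419 × 10 = 212.1 kip (longitudinal, 2 welds).
R_nwt = 0.6 × 80 × 0.4419 × 5.5 = 116.7 kip (transverse, base value).
(i) R_nwl + R_nwt = 328.8 kip; (ii) 0.85 R_nwl + 1.5 R_nwt = 355.3 kip.
R_n = max = 355.3 kip [governs: (ii)]; R_n/Ω = 177.6 kip.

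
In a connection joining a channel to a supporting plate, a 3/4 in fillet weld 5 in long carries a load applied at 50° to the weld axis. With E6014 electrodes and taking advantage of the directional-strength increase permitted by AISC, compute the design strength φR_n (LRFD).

φR_n ≈ 95.6 kip

E60XX → F_EXX = 60 ksi.
t_e = 0.707 × 0.75 = 0.5302 in; A_we = 0.5302 × 5 = 2.651 in².
Directional factor: 1.0 + 0.5 sin^1.5(50°) = 1.335.
F_nw = 0.6 × 60 × 1.335 = 48.07 ksi.
φR_n = 0.75 × 48.07 × 2.651 = 95.58 kip.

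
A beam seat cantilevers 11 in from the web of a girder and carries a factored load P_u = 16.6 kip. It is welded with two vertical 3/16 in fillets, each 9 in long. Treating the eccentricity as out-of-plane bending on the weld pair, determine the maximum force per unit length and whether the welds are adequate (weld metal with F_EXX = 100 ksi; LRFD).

L_w = 2 × 9 = 18 in; section modulus (unit throat) S = 2 × L²/6 = 27 in².
Direct shear f_v = P/L_w = 16.6/18 = 0.9222 kip/in.
Moment M = P × e = 16.6 × 11 = 182.6 kip·in; bending f_b = M/S = 6.763 kip/in.
f_max = √(f_v² + f_b²) = √(0.9222² + 6.763²) = 6.826 kip/in.
φr_n = 0.75 × 0.6 × 100 × (0.707 × 0.1875) = 5.965 kip/in → NOT adequate.

f_max ≈ 6.83 kip/in; NOT adequate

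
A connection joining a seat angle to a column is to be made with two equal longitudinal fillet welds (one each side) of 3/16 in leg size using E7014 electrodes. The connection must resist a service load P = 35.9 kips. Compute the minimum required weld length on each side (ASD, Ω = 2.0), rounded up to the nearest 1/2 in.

E70XX → F_EXX = 70 ksi.
Throat t_e = 0.707 × 0.1875 = 0.1326 in.
r_n/Ω = (0.6 × 70 × 0.1326) / 2.0 = 2.784 kip/in.
L_req = P / (r_n/Ω) = 35.9 / 2.784 = 12.9 in total.
Per side: 12.9 / 2 = 6.448 in.
Round up → use L = 6.5 in on each side.

L = 6.5 in on each side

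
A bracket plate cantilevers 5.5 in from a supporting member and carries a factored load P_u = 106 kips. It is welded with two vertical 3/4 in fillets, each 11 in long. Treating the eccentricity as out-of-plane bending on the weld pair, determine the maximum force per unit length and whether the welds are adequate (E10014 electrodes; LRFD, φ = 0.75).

f_max ≈ 15.2 kip/in; adequate

E100XX → F_EXX = 100 ksi.
L_w = 2 × 11 = 22 in; section modulus (unit throat) S = 2 × L²/6 = 40.33 in².
Direct shear f_v = P/L_w = 106/22 = 4.818 kip/in.
Moment M = P × e = 106 × 5.5 = 583 kip·in; bending f_b = M/S = 14.45 kip/in.
f_max = √(f_v² + f_b²) = √(4.818² + 14.45²) = 15.24 kip/in.
φr_n = 0.75 × 0.6 × 100 × (0.707 × 0.75) = 23.86 kip/in → adequate.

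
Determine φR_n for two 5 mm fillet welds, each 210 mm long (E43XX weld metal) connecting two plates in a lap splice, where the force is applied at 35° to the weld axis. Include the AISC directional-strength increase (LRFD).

E43XX → F_EXX = 430 MPa.
t_e = 0.707 × 5 = 3.535 mm; A_we = 3.535 × 420 = 1485 mm².
Directional factor: 1.0 + 0.5 sin^1.5(35°) = 1.217.
F_nw = 0.6 × 430 × 1.217 = 314 MPa.
φR_n = 0.75 × 314 × 1485 × 10⁻³ = 349.7 kN.

φR_n ≈ 350 kN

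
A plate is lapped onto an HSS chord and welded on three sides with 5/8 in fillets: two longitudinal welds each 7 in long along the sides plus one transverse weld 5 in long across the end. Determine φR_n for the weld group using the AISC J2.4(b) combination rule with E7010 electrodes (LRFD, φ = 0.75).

φR_n ≈ 270 kips

E70XX → F_EXX = 70 ksi.
t_e = 0.707 × 0.625 = 0.4419 in.
R_nwl = 0.6 × 70 × 0.4419 × 14 = 259.8 kips (longitudinal, 2 welds).
R_nwt = 0.6 × 70 × 0.4419 × 5 = 92.79 kips (transverse, base value).
(i) R_nwl + R_nwt = 352.6 kips; (ii) 0.85 R_nwl + 1.5 R_nwt = 360 kips.
R_n = max = 360 kips [governs: (ii)]; φR_n = 270 kips.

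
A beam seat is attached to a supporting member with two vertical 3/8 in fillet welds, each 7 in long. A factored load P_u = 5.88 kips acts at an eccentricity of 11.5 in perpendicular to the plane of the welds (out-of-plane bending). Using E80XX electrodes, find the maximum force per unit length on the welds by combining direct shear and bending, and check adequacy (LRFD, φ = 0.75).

E80XX → F_EXX = 80 ksi.
L_w = 2 × 7 = 14 in; section modulus (unit throat) S = 2 × L²/6 = 16.33 in².
Direct shear f_v = P/L_w = 5.88/14 = 0.42 kip/in.
Moment M = P × e = 5.88 × 11.5 = 67.62 kip·in; bending f_b = M/S = 4.14 kip/in.
f_max = √(f_v² + f_b²) = √(0.42² + 4.14²) = 4.161 kip/in.
φr_n = 0.75 × 0.6 × 80 × (0.707 × 0.375) = 9.544 kip/in → adequate.

f_max ≈ 4.16 kip/in; adequate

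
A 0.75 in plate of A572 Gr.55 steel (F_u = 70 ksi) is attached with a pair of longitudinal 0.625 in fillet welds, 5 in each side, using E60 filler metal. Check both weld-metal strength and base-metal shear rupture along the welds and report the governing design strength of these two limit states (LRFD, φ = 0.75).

E60XX → F_EXX = 60 ksi.
t_e = 0.707 × 0.625 = 0.4419 in; L = 10 in.
Weld metal: φR_n = 0.75 × 0.6 × 60 × 0.4419 × 10 = 119.3 kips.
Base metal (shear rupture): φR_n = 0.75 × 0.6 × 70 × 0.75 × 10 = 236.2 kips.
Governing: weld metal.

φR_n ≈ 119 kips (weld metal governs)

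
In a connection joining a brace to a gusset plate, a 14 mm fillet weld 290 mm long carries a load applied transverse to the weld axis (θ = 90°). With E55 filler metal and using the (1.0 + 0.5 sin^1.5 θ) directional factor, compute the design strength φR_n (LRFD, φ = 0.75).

E55XX → F_EXX = 550 MPa.
t_e = 0.707 × 14 = 9.898 mm; A_we = 9.898 × 290 = 2870 mm².
Directional factor: 1.0 + 0.5 sin^1.5(90°) = 1.5.
F_nw = 0.6 × 550 × 1.5 = 495 MPa.
φR_n = 0.75 × 495 × 2870 × 10⁻³ = 1066 kN.

φR_n ≈ 1070 kN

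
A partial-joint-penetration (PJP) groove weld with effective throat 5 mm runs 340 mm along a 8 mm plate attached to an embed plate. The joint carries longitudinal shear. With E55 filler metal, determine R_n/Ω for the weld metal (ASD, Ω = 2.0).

E55XX → F_EXX = 550 MPa.
Effective throat (given) t_e = 5 mm.
A_we = 5 × 340 = 1700 mm².
F_nw = 0.6 F_EXX = 330 MPa.
R_n/Ω = (330 × 1700) / 2.0 × 10⁻³ = 280.5 kN.

R_n/Ω ≈ 280 kN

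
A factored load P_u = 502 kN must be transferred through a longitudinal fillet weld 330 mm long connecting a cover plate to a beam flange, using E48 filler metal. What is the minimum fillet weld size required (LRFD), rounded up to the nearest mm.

w = 10 mm

E48XX → F_EXX = 480 MPa.
Total weld length L = 330 mm.
Required throat t_e = P_u / (φ × 0.6 F_EXX × L) = 502 / (0.75 × 0.6 × 480 × 330 × 10⁻³) = 7.043 mm.
Required leg w = t_e / 0.707 = 9.961 mm → use 10 mm.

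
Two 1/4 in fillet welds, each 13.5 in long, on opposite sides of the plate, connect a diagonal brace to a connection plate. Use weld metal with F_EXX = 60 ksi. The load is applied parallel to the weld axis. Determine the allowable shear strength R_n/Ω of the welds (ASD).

R_n/Ω ≈ 85.9 kips

Effective throat t_e = 0.707 × 0.25 = 0.1767 in.
Total length L = 27 in; A_we = 0.1767 × 27 = 4.772 in².
F_nw = 0.6 F_EXX = 0.6 × 60 = 36 ksi.
R_n = 36 × 4.772 = 171.8 kips; R_n/Ω = 171.8/2.0 = 85.9 kips.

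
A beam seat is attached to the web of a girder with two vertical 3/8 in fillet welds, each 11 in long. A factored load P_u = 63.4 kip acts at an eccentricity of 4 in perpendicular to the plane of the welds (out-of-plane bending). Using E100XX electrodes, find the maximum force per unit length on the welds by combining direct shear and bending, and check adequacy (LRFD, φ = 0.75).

f_max ≈ 6.92 kip/in; adequate

E100XX → F_EXX = 100 ksi.
L_w = 2 × 11 = 22 in; section modulus (unit throat) S = 2 × L²/6 = 40.33 in².
Direct shear f_v = P/L_w = 63.4/22 = 2.882 kip/in.
Moment M = P × e = 63.4 × 4 = 253.6 kip·in; bending f_b = M/S = 6.288 kip/in.
f_max = √(f_v² + f_b²) = √(2.882² + 6.288²) = 6.917 kip/in.
φr_n = 0.75 × 0.6 × 100 × (0.707 × 0.375) = 11.93 kip/in → adequate.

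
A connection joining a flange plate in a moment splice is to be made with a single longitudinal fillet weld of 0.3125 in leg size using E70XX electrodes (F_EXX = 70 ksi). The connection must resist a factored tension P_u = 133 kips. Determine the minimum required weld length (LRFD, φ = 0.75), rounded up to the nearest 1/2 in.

L = 19.5 in

Throat t_e = 0.707 × 0.3125 = 0.2209 in.
φr_n = 0.75 × 0.6 × 70 × 0.2209 = 6.96 kips/in.
L_req = P_u / φr_n = 133 / 6.96 = 19.11 in total.
Round up → use L = 19.5 in.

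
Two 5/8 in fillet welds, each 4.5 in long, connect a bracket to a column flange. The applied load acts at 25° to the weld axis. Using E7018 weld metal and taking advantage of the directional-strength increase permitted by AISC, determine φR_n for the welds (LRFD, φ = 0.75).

E70XX → F_EXX = 70 ksi.
t_e = 0.707 × 0.625 = 0.4419 in; A_we = 0.4419 × 9 = 3.977 in².
Directional factor: 1.0 + 0.5 sin^1.5(25°) = 1.137.
F_nw = 0.6 × 70 × 1.137 = 47.77 ksi.
φR_n = 0.75 × 47.77 × 3.977 = 142.5 kip.

φR_n ≈ 142 kip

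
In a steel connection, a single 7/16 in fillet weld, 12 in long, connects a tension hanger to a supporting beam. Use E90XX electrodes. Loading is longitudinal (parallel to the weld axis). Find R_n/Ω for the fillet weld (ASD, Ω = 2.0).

R_n/Ω ≈ 100 kips

E90XX → F_EXX = 90 ksi.
Effective throat t_e = 0.707 × 0.4375 = 0.3093 in.
Total length L = 12 in; A_we = 0.3093 × 12 = 3.712 in².
F_nw = 0.6 F_EXX = 0.6 × 90 = 54 ksi.
R_n = 54 × 3.712 = 200.4 kips; R_n/Ω = 200.4/2.0 = 100.2 kips.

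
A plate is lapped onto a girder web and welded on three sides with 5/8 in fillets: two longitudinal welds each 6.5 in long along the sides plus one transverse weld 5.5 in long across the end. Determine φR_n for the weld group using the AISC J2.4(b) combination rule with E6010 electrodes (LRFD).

φR_n ≈ 230 kip

E60XX → F_EXX = 60 ksi.
t_e = 0.707 × 0.625 = 0.4419 in.
R_nwl = 0.6 × 60 × 0.4419 × 13 = 206.8 kip (longitudinal, 2 welds).
R_nwt = 0.6 × 60 × 0.4419 × 5.5 = 87.49 kip (transverse, base value).
(i) R_nwl + R_nwt = 294.3 kip; (ii) 0.85 R_nwl + 1.5 R_nwt = 307 kip.
R_n = max = 307 kip [governs: (ii)]; φR_n = 230.3 kip.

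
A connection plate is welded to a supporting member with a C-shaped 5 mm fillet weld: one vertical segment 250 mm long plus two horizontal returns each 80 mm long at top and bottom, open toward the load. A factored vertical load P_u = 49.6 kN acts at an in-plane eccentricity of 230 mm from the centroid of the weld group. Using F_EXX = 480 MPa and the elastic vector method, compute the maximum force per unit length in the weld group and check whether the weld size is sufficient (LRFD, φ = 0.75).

f_max ≈ 465 N/mm; adequate

Total weld length L_w = 410 mm. Treat welds as unit-width lines.
Centroid: x̄ = 2×80×40 / 410 = 15.61 mm from the vertical weld.
Polar moment about centroid: J = I_x + I_y = [250³/12 + 2×80×125²] + [250×15.61² + 2(80³/12 + 80×24.39²)] = 4044000 mm³.
Direct shear f_v = P/L_w = 49.6×10³ / 410 = 121 N/mm (vertical).
Torsion M = P·e = 49.6×10³ × 230 = 11408000 N·mm.
Critical point at (x, y) = (64.39, 125) from centroid. f_tx = M·y/J = 352.7 N/mm; f_ty = M·x/J = 181.7 N/mm.
Resultant f_max = √[f_tx² + (f_v + f_ty)²] = √[352.7² + (121 + 181.7)²] = 464.7 N/mm.
Capacity per unit length: φr_n = 0.75 × 0.6 × 480 × (0.707 × 5) = 763.6 N/mm.
464.7 ≤ 763.6 → adequate.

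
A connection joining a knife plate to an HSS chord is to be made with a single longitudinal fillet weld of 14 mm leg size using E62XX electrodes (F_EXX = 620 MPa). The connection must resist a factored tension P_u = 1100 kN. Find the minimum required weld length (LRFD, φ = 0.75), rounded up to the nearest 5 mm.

L = 400 mm

Throat t_e = 0.707 × 14 = 9.898 mm.
φr_n = 0.75 × 0.6 × 620 × 9.898 × 10⁻³ = 2.762 kN/mm.
L_req = P_u / φr_n = 1100 / 2.762 = 398.3 mm total.
Round up → use L = 400 mm.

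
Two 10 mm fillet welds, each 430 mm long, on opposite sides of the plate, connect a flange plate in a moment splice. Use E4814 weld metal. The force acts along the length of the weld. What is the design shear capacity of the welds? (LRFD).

φR_n ≈ 1310 kN

E48XX → F_EXX = 480 MPa.
Effective throat t_e = 0.707 × 10 = 7.07 mm.
Total length L = 860 mm; A_we = 7.07 × 860 = 6080 mm².
F_nw = 0.6 F_EXX = 0.6 × 480 = 288 MPa.
φR_n = 0.75 × 288 × 6080 × 10⁻³ = 1313 kN.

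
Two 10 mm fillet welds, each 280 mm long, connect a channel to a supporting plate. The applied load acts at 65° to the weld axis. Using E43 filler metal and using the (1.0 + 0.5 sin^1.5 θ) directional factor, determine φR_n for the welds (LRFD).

E43XX → F_EXX = 430 MPa.
t_e = 0.707 × 10 = 7.07 mm; A_we = 7.07 × 560 = 3959 mm².
Directional factor: 1.0 + 0.5 sin^1.5(65°) = 1.431.
F_nw = 0.6 × 430 × 1.431 = 369.3 MPa.
φR_n = 0.75 × 369.3 × 3959 × 10⁻³ = 1097 kN.

φR_n ≈ 1100 kN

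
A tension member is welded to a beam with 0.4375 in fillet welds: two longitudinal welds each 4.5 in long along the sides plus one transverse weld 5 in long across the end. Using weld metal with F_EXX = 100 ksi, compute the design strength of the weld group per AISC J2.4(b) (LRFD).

φR_n ≈ 211 kips

t_e = 0.707 × 0.4375 = 0.3093 in.
R_nwl = 0.6 × 100 × 0.3093 × 9 = 167 kips (longitudinal, 2 welds).
R_nwt = 0.6 × 100 × 0.3093 × 5 = 92.79 kips (transverse, base value).
(i) R_nwl + R_nwt = 259.8 kips; (ii) 0.85 R_nwl + 1.5 R_nwt = 281.2 kips.
R_n = max = 281.2 kips [governs: (ii)]; φR_n = 210.9 kips.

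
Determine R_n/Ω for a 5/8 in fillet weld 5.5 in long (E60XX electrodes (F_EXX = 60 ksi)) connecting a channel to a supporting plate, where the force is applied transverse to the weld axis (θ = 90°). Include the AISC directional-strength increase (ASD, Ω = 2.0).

R_n/Ω ≈ 65.6 kip

t_e = 0.707 × 0.625 = 0.4419 in; A_we = 0.4419 × 5.5 = 2.43 in².
Directional factor: 1.0 + 0.5 sin^1.5(90°) = 1.5.
F_nw = 0.6 × 60 × 1.5 = 54 ksi.
R_n/Ω = (54 × 2.43) / 2.0 = 65.62 kip.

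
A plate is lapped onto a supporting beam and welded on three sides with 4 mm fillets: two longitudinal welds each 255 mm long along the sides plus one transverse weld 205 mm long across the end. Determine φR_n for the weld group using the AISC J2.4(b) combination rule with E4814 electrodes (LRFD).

E48XX → F_EXX = 480 MPa.
t_e = 0.707 × 4 = 2.828 mm.
R_nwl = 0.6 × 480 × 2.828 × 510 × 10⁻³ = 415.4 kN (longitudinal, 2 welds).
R_nwt = 0.6 × 480 × 2.828 × 205 × 10⁻³ = 167 kN (transverse, base value).
(i) R_nwl + R_nwt = 582.3 kN; (ii) 0.85 R_nwl + 1.5 R_nwt = 603.5 kN.
R_n = max = 603.5 kN [governs: (ii)]; φR_n = 452.6 kN.

φR_n ≈ 453 kN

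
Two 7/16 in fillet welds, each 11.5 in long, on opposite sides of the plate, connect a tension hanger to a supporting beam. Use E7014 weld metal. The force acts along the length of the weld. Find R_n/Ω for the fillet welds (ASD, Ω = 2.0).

E70XX → F_EXX = 70 ksi.
Effective throat t_e = 0.707 × 0.4375 = 0.3093 in.
Total length L = 23 in; A_we = 0.3093 × 23 = 7.114 in².
F_nw = 0.6 F_EXX = 0.6 × 70 = 42 ksi.
R_n = 42 × 7.114 = 298.8 kip; R_n/Ω = 298.8/2.0 = 149.4 kip.

R_n/Ω ≈ 149 kip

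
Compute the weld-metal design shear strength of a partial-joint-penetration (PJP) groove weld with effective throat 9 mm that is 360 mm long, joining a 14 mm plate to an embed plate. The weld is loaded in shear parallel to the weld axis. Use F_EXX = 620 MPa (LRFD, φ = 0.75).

φR_n ≈ 904 kN

Effective throat (given) t_e = 9 mm.
A_we = 9 × 360 = 3240 mm².
F_nw = 0.6 F_EXX = 372 MPa.
φR_n = 0.75 × 372 × 3240 × 10⁻³ = 904 kN.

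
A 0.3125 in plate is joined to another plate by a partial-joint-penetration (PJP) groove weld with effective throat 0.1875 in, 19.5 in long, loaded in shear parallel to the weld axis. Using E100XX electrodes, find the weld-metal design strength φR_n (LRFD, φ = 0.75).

E100XX → F_EXX = 100 ksi.
Effective throat (given) t_e = 0.1875 in.
A_we = 0.1875 × 19.5 = 3.656 in².
F_nw = 0.6 F_EXX = 60 ksi.
φR_n = 0.75 × 60 × 3.656 = 164.5 kip.

φR_n ≈ 165 kip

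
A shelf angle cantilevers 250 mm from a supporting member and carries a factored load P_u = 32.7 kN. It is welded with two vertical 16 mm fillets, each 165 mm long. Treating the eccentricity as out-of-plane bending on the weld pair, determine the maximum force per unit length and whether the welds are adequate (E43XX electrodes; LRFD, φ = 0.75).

f_max ≈ 906 N/mm; adequate

E43XX → F_EXX = 430 MPa.
L_w = 2 × 165 = 330 mm; section modulus (unit throat) S = 2 × L²/6 = 9075 mm².
Direct shear f_v = P/L_w = 32.7×10³/330 = 99.09 N/mm.
Moment M = P × e = 32.7×10³ × 250 = 8175000 N·mm; bending f_b = M/S = 900.8 N/mm.
f_max = √(f_v² + f_b²) = √(99.09² + 900.8²) = 906.3 N/mm.
φr_n = 0.75 × 0.6 × 430 × (0.707 × 16) = 2189 N/mm → adequate.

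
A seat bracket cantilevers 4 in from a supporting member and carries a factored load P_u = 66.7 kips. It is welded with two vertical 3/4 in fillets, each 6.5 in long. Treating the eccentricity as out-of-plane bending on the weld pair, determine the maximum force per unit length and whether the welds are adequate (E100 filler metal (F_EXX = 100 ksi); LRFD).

L_w = 2 × 6.5 = 13 in; section modulus (unit throat) S = 2 × L²/6 = 14.08 in².
Direct shear f_v = P/L_w = 66.7/13 = 5.131 kip/in.
Moment M = P × e = 66.7 × 4 = 266.8 kip·in; bending f_b = M/S = 18.94 kip/in.
f_max = √(f_v² + f_b²) = √(5.131² + 18.94²) = 19.63 kip/in.
φr_n = 0.75 × 0.6 × 100 × (0.707 × 0.75) = 23.86 kip/in → adequate.

f_max ≈ 19.6 kip/in; adequate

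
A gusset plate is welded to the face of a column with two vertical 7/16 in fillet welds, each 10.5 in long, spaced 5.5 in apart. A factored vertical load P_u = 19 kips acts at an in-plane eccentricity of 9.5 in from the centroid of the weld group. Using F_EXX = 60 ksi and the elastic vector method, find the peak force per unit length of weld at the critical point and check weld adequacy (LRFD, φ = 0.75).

Total weld length L_w = 21 in. Treat welds as unit-width lines.
Polar moment about centroid: J = 2[d³/12 + d(b/2)²] = 2[10.5³/12 + 10.5×2.75²] = 351.8 in³.
Direct shear f_v = P/L_w = 19 / 21 = 0.9048 kip/in (vertical).
Torsion M = P·e = 19 × 9.5 = 180.5 kip·in.
Critical point at (x, y) = (2.75, 5.25) from centroid. f_tx = M·y/J = 2.694 kip/in; f_ty = M·x/J = 1.411 kip/in.
Resultant f_max = √[f_tx² + (f_v + f_ty)²] = √[2.694² + (0.9048 + 1.411)²] = 3.553 kip/in.
Capacity per unit length: φr_n = 0.75 × 0.6 × 60 × (0.707 × 0.4375) = 8.351 kip/in.
3.553 ≤ 8.351 → adequate.

f_max ≈ 3.55 kip/in; adequate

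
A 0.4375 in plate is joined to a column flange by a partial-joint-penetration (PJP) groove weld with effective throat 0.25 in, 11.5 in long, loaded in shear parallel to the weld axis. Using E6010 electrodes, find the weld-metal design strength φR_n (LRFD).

φR_n ≈ 77.6 kip

E60XX → F_EXX = 60 ksi.
Effective throat (given) t_e = 0.25 in.
A_we = 0.25 × 11.5 = 2.875 in².
F_nw = 0.6 F_EXX = 36 ksi.
φR_n = 0.75 × 36 × 2.875 = 77.62 kip.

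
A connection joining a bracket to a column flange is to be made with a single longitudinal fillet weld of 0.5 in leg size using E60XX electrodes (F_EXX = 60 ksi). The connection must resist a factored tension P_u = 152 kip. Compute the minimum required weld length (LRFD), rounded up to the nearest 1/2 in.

L = 16 in

Throat t_e = 0.707 × 0.5 = 0.3535 in.
φr_n = 0.75 × 0.6 × 60 × 0.3535 = 9.544 kip/in.
L_req = P_u / φr_n = 152 / 9.544 = 15.93 in total.
Round up → use L = 16 in.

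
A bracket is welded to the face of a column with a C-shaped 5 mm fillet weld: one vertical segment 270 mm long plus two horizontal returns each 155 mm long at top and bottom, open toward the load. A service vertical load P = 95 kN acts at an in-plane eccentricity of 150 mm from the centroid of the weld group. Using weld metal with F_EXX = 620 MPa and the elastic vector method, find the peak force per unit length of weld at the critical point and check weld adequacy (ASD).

f_max ≈ 411 N/mm; adequate

Total weld length L_w = 580 mm. Treat welds as unit-width lines.
Centroid: x̄ = 2×155×77.5 / 580 = 41.42 mm from the vertical weld.
Polar moment about centroid: J = I_x + I_y = [270³/12 + 2×155×135²] + [270×41.42² + 2(155³/12 + 155×36.08²)] = 8777000 mm³.
Direct shear f_v = P/L_w = 95×10³ / 580 = 163.8 N/mm (vertical).
Torsion M = P·e = 95×10³ × 150 = 14250000 N·mm.
Critical point at (x, y) = (113.6, 135) from centroid. f_tx = M·y/J = 219.2 N/mm; f_ty = M·x/J = 184.4 N/mm.
Resultant f_max = √[f_tx² + (f_v + f_ty)²] = √[219.2² + (163.8 + 184.4)²] = 411.4 N/mm.
Capacity per unit length: r_n/Ω = (1/2.0) × 0.6 × 620 × (0.707 × 5) = 657.5 N/mm.
411.4 ≤ 657.5 → adequate.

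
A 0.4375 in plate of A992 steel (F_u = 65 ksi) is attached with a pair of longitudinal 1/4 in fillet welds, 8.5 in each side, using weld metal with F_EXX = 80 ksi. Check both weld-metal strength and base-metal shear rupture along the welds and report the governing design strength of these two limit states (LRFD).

t_e = 0.707 × 0.25 = 0.1767 in; L = 17 in.
Weld metal: φR_n = 0.75 × 0.6 × 80 × 0.1767 × 17 = 108.2 kips.
Base metal (shear rupture): φR_n = 0.75 × 0.6 × 65 × 0.4375 × 17 = 217.5 kips.
Governing: weld metal.

φR_n ≈ 108 kips (weld metal governs)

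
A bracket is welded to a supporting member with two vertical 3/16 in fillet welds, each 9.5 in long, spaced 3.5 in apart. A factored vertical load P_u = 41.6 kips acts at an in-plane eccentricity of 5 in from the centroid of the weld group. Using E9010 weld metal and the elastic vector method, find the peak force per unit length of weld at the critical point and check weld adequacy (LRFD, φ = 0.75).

E90XX → F_EXX = 90 ksi.
Total weld length L_w = 19 in. Treat welds as unit-width lines.
Polar moment about centroid: J = 2[d³/12 + d(b/2)²] = 2[9.5³/12 + 9.5×1.75²] = 201.1 in³.
Direct shear f_v = P/L_w = 41.6 / 19 = 2.189 kip/in (vertical).
Torsion M = P·e = 41.6 × 5 = 208 kip·in.
Critical point at (x, y) = (1.75, 4.75) from centroid. f_tx = M·y/J = 4.913 kip/in; f_ty = M·x/J = 1.81 kip/in.
Resultant f_max = √[f_tx² + (f_v + f_ty)²] = √[4.913² + (2.189 + 1.81)²] = 6.336 kip/in.
Capacity per unit length: φr_n = 0.75 × 0.6 × 90 × (0.707 × 0.1875) = 5.369 kip/in.
6.336 > 5.369 → NOT adequate.

f_max ≈ 6.34 kip/in; NOT adequate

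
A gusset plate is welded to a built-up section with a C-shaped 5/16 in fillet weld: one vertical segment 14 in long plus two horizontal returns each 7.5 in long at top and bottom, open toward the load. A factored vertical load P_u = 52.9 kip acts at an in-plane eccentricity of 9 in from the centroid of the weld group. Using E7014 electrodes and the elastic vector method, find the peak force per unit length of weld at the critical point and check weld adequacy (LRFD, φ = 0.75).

f_max ≈ 5.09 kip/in; adequate

E70XX → F_EXX = 70 ksi.
Total weld length L_w = 29 in. Treat welds as unit-width lines.
Centroid: x̄ = 2×7.5×3.75 / 29 = 1.94 in from the vertical weld.
Polar moment about centroid: J = I_x + I_y = [14³/12 + 2×7.5×7²] + [14×1.94² + 2(7.5³/12 + 7.5×1.81²)] = 1136 in³.
Direct shear f_v = P/L_w = 52.9 / 29 = 1.824 kip/in (vertical).
Torsion M = P·e = 52.9 × 9 = 476.1 kip·in.
Critical point at (x, y) = (5.56, 7) from centroid. f_tx = M·y/J = 2.934 kip/in; f_ty = M·x/J = 2.331 kip/in.
Resultant f_max = √[f_tx² + (f_v + f_ty)²] = √[2.934² + (1.824 + 2.331)²] = 5.087 kip/in.
Capacity per unit length: φr_n = 0.75 × 0.6 × 70 × (0.707 × 0.3125) = 6.96 kip/in.
5.087 ≤ 6.96 → adequate.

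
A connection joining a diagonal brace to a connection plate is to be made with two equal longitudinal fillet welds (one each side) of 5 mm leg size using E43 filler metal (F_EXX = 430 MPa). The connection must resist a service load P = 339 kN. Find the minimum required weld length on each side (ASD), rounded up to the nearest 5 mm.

L = 375 mm on each side

Throat t_e = 0.707 × 5 = 3.535 mm.
r_n/Ω = (0.6 × 430 × 3.535) / 2.0 = 456 N/mm = 0.456 kN/mm.
L_req = P / (r_n/Ω) = 339 / 0.456 = 743.4 mm total.
Per side: 743.4 / 2 = 371.7 mm.
Round up → use L = 375 mm on each side.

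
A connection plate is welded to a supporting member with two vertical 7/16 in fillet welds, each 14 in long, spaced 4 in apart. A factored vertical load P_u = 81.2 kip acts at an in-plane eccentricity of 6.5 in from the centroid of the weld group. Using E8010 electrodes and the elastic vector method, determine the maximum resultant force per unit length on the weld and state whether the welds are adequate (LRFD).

E80XX → F_EXX = 80 ksi.
Total weld length L_w = 28 in. Treat welds as unit-width lines.
Polar moment about centroid: J = 2[d³/12 + d(b/2)²] = 2[14³/12 + 14×2²] = 569.3 in³.
Direct shear f_v = P/L_w = 81.2 / 28 = 2.9 kip/in (vertical).
Torsion M = P·e = 81.2 × 6.5 = 527.8 kip·in.
Critical point at (x, y) = (2, 7) from centroid. f_tx = M·y/J = 6.489 kip/in; f_ty = M·x/J = 1.854 kip/in.
Resultant f_max = √[f_tx² + (f_v + f_ty)²] = √[6.489² + (2.9 + 1.854)²] = 8.044 kip/in.
Capacity per unit length: φr_n = 0.75 × 0.6 × 80 × (0.707 × 0.4375) = 11.14 kip/in.
8.044 ≤ 11.14 → adequate.

f_max ≈ 8.04 kip/in; adequate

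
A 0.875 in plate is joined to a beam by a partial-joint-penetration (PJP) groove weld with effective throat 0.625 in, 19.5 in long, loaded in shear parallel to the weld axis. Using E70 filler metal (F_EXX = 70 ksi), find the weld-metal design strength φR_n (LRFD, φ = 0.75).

φR_n ≈ 384 kip

Effective throat (given) t_e = 0.625 in.
A_we = 0.625 × 19.5 = 12.19 in².
F_nw = 0.6 F_EXX = 42 ksi.
φR_n = 0.75 × 42 × 12.19 = 383.9 kip.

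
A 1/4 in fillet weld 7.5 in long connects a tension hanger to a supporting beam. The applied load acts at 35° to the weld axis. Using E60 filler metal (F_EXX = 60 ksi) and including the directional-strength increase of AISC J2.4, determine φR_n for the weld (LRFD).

t_e = 0.707 × 0.25 = 0.1767 in; A_we = 0.1767 × 7.5 = 1.326 in².
Directional factor: 1.0 + 0.5 sin^1.5(35°) = 1.217.
F_nw = 0.6 × 60 × 1.217 = 43.82 ksi.
φR_n = 0.75 × 43.82 × 1.326 = 43.57 kip.

φR_n ≈ 43.6 kip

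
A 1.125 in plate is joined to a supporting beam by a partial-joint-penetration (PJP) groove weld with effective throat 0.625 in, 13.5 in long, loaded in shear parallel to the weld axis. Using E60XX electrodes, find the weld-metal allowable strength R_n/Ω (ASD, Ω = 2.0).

R_n/Ω ≈ 152 kips

E60XX → F_EXX = 60 ksi.
Effective throat (given) t_e = 0.625 in.
A_we = 0.625 × 13.5 = 8.438 in².
F_nw = 0.6 F_EXX = 36 ksi.
R_n/Ω = (36 × 8.438) / 2.0 = 151.9 kips.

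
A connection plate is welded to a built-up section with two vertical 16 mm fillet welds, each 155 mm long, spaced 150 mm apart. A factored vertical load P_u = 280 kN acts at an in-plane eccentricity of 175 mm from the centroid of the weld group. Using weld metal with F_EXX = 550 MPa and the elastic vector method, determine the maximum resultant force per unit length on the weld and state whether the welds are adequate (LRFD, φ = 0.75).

f_max ≈ 2940 N/mm; NOT adequate

Total weld length L_w = 310 mm. Treat welds as unit-width lines.
Polar moment about centroid: J = 2[d³/12 + d(b/2)²] = 2[155³/12 + 155×75²] = 2364000 mm³.
Direct shear f_v = P/L_w = 280×10³ / 310 = 903.2 N/mm (vertical).
Torsion M = P·e = 280×10³ × 175 = 49000000 N·mm.
Critical point at (x, y) = (75, 77.5) from centroid. f_tx = M·y/J = 1606 N/mm; f_ty = M·x/J = 1554 N/mm.
Resultant f_max = √[f_tx² + (f_v + f_ty)²] = √[1606² + (903.2 + 1554)²] = 2936 N/mm.
Capacity per unit length: φr_n = 0.75 × 0.6 × 550 × (0.707 × 16) = 2800 N/mm.
2936 > 2800 → NOT adequate.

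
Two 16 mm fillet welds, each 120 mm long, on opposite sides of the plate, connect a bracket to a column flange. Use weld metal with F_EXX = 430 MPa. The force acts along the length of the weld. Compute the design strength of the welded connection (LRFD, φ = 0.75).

Effective throat t_e = 0.707 × 16 = 11.31 mm.
Total length L = 240 mm; A_we = 11.31 × 240 = 2715 mm².
F_nw = 0.6 F_EXX = 0.6 × 430 = 258 MPa.
φR_n = 0.75 × 258 × 2715 × 10⁻³ = 525.3 kN.

φR_n ≈ 525 kN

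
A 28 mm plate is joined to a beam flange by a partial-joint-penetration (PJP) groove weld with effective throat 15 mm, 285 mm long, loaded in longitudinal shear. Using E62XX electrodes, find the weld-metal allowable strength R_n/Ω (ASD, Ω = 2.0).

E62XX → F_EXX = 620 MPa.
Effective throat (given) t_e = 15 mm.
A_we = 15 × 285 = 4275 mm².
F_nw = 0.6 F_EXX = 372 MPa.
R_n/Ω = (372 × 4275) / 2.0 × 10⁻³ = 795.1 kN.

R_n/Ω ≈ 795 kN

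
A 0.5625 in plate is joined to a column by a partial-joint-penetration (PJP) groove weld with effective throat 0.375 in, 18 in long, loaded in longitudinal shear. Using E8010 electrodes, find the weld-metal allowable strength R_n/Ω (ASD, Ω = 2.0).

R_n/Ω ≈ 162 kips

E80XX → F_EXX = 80 ksi.
Effective throat (given) t_e = 0.375 in.
A_we = 0.375 × 18 = 6.75 in².
F_nw = 0.6 F_EXX = 48 ksi.
R_n/Ω = (48 × 6.75) / 2.0 = 162 kips.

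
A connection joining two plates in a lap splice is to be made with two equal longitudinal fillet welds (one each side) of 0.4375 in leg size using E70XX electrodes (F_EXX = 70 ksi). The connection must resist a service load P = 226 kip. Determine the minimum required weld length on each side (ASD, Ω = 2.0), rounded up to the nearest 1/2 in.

Throat t_e = 0.707 × 0.4375 = 0.3093 in.
r_n/Ω = (0.6 × 70 × 0.3093) / 2.0 = 6.496 kip/in.
L_req = P / (r_n/Ω) = 226 / 6.496 = 34.79 in total.
Per side: 34.79 / 2 = 17.4 in.
Round up → use L = 17.5 in on each side.

L = 17.5 in on each side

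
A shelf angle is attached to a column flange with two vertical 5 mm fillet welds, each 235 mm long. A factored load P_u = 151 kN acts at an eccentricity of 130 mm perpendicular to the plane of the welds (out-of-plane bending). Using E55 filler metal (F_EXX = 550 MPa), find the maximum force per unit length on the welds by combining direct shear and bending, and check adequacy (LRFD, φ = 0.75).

f_max ≈ 1110 N/mm; NOT adequate

L_w = 2 × 235 = 470 mm; section modulus (unit throat) S = 2 × L²/6 = 18410 mm².
Direct shear f_v = P/L_w = 151×10³/470 = 321.3 N/mm.
Moment M = P × e = 151×10³ × 130 = 19630000 N·mm; bending f_b = M/S = 1066 N/mm.
f_max = √(f_v² + f_b²) = √(321.3² + 1066²) = 1114 N/mm.
φr_n = 0.75 × 0.6 × 550 × (0.707 × 5) = 874.9 N/mm → NOT adequate.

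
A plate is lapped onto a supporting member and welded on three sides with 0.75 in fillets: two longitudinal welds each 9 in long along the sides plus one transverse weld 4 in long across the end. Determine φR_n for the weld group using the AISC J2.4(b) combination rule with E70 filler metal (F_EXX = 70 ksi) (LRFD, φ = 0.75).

t_e = 0.707 × 0.75 = 0.5302 in.
R_nwl = 0.6 × 70 × 0.5302 × 18 = 400.9 kip (longitudinal, 2 welds).
R_nwt = 0.6 × 70 × 0.5302 × 4 = 89.08 kip (transverse, base value).
(i) R_nwl + R_nwt = 490 kip; (ii) 0.85 R_nwl + 1.5 R_nwt = 474.4 kip.
R_n = max = 490 kip [governs: (i)]; φR_n = 367.5 kip.

φR_n ≈ 367 kip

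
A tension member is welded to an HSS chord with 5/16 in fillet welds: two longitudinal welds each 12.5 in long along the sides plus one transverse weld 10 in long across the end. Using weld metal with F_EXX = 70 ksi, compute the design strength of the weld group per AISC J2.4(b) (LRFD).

φR_n ≈ 252 kip

t_e = 0.707 × 0.3125 = 0.2209 in.
R_nwl = 0.6 × 70 × 0.2209 × 25 = 232 kip (longitudinal, 2 welds).
R_nwt = 0.6 × 70 × 0.2209 × 10 = 92.79 kip (transverse, base value).
(i) R_nwl + R_nwt = 324.8 kip; (ii) 0.85 R_nwl + 1.5 R_nwt = 336.4 kip.
R_n = max = 336.4 kip [governs: (ii)]; φR_n = 252.3 kip.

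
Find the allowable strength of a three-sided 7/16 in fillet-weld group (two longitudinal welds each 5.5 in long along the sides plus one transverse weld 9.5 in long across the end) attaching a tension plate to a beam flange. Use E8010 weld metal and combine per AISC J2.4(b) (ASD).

E80XX → F_EXX = 80 ksi.
t_e = 0.707 × 0.4375 = 0.3093 in.
R_nwl = 0.6 × 80 × 0.3093 × 11 = 163.3 kips (longitudinal, 2 welds).
R_nwt = 0.6 × 80 × 0.3093 × 9.5 = 141 kips (transverse, base value).
(i) R_nwl + R_nwt = 304.4 kips; (ii) 0.85 R_nwl + 1.5 R_nwt = 350.4 kips.
R_n = max = 350.4 kips [governs: (ii)]; R_n/Ω = 175.2 kips.

R_n/Ω ≈ 175 kips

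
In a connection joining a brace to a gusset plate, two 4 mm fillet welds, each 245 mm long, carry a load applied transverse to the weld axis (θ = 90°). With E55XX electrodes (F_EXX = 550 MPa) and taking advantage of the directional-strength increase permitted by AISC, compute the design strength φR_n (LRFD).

φR_n ≈ 514 kN

t_e = 0.707 × 4 = 2.828 mm; A_we = 2.828 × 490 = 1386 mm².
Directional factor: 1.0 + 0.5 sin^1.5(90°) = 1.5.
F_nw = 0.6 × 550 × 1.5 = 495 MPa.
φR_n = 0.75 × 495 × 1386 × 10⁻³ = 514.4 kN.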